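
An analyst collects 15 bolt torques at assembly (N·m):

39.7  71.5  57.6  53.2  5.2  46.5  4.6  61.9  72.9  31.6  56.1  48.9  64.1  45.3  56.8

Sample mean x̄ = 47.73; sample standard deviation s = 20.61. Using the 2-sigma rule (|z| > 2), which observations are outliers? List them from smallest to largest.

Cutoffs at x̄ ± 2s: 47.73 ± 2·20.61 = [6.51, 88.95].
4.6: z = -2.09, |z| > 2 → outlier.
5.2: z = -2.06, |z| > 2 → outlier.
Every other value lies within [6.51, 88.95].

4.6, 5.2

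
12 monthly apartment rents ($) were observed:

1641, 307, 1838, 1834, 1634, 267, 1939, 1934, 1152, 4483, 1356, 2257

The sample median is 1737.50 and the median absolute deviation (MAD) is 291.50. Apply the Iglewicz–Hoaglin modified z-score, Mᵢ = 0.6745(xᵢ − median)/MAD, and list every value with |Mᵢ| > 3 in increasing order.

267, 307, 4483

|Mᵢ| > 3 ⇔ |xᵢ − 1737.50| > 3·291.50/0.6745 = 1296.52.
So outliers lie outside [440.98, 3034.02].
267: M = -3.40 → outlier.
307: M = -3.31 → outlier.
4483: M = 6.35 → outlier.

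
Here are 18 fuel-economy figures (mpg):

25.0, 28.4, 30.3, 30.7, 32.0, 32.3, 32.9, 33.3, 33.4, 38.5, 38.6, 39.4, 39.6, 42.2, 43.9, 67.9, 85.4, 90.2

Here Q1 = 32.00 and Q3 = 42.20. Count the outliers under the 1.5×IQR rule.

3

IQR = 10.20; fences at 32.00 − 15.30 = 16.70 and 42.20 + 15.30 = 57.50.
Outside the cutoffs: 67.9, 85.4, 90.2.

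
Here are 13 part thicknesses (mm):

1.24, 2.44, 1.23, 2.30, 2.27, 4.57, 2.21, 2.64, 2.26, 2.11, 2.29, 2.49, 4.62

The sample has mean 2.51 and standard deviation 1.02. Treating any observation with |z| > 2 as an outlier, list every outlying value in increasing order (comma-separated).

4.57, 4.62

Cutoffs at x̄ ± 2s: 2.51 ± 2·1.02 = [0.47, 4.55].
4.57: z = 2.02, |z| > 2 → outlier.
4.62: z = 2.07, |z| > 2 → outlier.
Every other value lies within [0.47, 4.55].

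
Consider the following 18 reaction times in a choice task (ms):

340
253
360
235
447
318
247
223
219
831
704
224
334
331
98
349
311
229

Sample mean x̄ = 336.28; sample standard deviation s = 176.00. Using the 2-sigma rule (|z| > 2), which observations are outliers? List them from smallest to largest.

Cutoffs at x̄ ± 2s: 336.28 ± 2·176.00 = [-15.72, 688.28].
704: z = 2.09, |z| > 2 → outlier.
831: z = 2.81, |z| > 2 → outlier.
Every other value lies within [-15.72, 688.28].

704, 831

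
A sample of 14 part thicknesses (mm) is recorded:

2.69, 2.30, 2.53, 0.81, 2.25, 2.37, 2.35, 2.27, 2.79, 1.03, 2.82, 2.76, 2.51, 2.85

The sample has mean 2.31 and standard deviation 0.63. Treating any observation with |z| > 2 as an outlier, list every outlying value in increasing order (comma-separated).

Cutoffs at x̄ ± 2s: 2.31 ± 2·0.63 = [1.05, 3.57].
0.81: z = -2.38, |z| > 2 → outlier.
1.03: z = -2.03, |z| > 2 → outlier.
Every other value lies within [1.05, 3.57].

0.81, 1.03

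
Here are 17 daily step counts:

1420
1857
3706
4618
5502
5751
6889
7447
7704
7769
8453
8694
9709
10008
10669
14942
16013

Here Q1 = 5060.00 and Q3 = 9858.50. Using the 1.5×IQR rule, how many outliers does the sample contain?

IQR = 4798.50; fences at 5060.00 − 7197.75 = -2137.75 and 9858.50 + 7197.75 = 17056.25.
Every value lies within the cutoffs.

0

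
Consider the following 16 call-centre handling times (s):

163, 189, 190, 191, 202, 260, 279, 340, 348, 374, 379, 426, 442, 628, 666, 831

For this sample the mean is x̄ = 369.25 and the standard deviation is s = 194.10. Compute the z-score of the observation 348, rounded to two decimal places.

z = (348 − 369.25) / 194.10 = -0.11.

-0.11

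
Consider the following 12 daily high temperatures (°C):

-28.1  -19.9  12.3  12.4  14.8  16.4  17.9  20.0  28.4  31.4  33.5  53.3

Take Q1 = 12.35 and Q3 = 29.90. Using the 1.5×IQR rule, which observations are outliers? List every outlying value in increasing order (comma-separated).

-28.1, -19.9

IQR = Q3 − Q1 = 29.90 − 12.35 = 17.55.
Lower fence = Q1 − 1.5·IQR = 12.35 − 26.325 = -13.975.
Upper fence = Q3 + 1.5·IQR = 29.90 + 26.325 = 56.225.
-28.1 < -13.975 → outlier.
-19.9 < -13.975 → outlier.
All remaining values lie within [-13.975, 56.225].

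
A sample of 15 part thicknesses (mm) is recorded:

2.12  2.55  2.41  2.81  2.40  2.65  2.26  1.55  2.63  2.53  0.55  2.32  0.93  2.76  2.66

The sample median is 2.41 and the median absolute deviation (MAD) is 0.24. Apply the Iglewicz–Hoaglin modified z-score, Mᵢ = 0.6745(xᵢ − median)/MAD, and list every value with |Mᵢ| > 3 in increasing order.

|Mᵢ| > 3 ⇔ |xᵢ − 2.41| > 3·0.24/0.6745 = 1.07.
So outliers lie outside [1.34, 3.48].
0.55: M = -5.23 → outlier.
0.93: M = -4.16 → outlier.

0.55, 0.93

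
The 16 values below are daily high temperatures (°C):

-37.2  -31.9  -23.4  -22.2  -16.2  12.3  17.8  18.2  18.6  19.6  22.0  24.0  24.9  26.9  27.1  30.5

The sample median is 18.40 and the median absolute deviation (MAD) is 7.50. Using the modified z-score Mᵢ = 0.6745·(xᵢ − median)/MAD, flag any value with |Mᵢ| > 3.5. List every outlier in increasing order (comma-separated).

|Mᵢ| > 3.5 ⇔ |xᵢ − 18.40| > 3.5·7.50/0.6745 = 38.92.
So outliers lie outside [-20.52, 57.32].
-37.2: M = -5.00 → outlier.
-31.9: M = -4.52 → outlier.
-23.4: M = -3.76 → outlier.
-22.2: M = -3.65 → outlier.

-37.2, -31.9, -23.4, -22.2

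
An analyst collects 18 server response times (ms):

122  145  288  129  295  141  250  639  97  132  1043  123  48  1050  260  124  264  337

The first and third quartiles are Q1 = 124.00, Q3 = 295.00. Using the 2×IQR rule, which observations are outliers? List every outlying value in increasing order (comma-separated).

639, 1043, 1050

IQR = Q3 − Q1 = 295.00 − 124.00 = 171.00.
Lower fence = Q1 − 2·IQR = 124.00 − 342.00 = -218.00.
Upper fence = Q3 + 2·IQR = 295.00 + 342.00 = 637.00.
639 > 637.00 → outlier.
1043 > 637.00 → outlier.
1050 > 637.00 → outlier.
All remaining values lie within [-218.00, 637.00].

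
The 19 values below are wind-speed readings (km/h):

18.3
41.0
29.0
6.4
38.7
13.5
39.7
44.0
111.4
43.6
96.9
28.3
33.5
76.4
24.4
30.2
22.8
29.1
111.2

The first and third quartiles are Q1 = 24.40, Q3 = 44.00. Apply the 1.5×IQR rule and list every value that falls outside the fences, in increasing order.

IQR = Q3 − Q1 = 44.00 − 24.40 = 19.60.
Lower fence = Q1 − 1.5·IQR = 24.40 − 29.40 = -5.00.
Upper fence = Q3 + 1.5·IQR = 44.00 + 29.40 = 73.40.
76.4 > 73.40 → outlier.
96.9 > 73.40 → outlier.
111.2 > 73.40 → outlier.
111.4 > 73.40 → outlier.
All remaining values lie within [-5.00, 73.40].

76.4, 96.9, 111.2, 111.4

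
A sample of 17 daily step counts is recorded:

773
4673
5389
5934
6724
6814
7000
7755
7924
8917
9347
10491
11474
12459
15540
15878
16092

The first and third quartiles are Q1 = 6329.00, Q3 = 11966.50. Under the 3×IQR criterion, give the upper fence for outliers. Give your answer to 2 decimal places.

28879.00

IQR = Q3 − Q1 = 11966.50 − 6329.00 = 5637.50.
Lower fence = Q1 − 3·IQR = 6329.00 − 16912.50 = -10583.50.
Upper fence = Q3 + 3·IQR = 11966.50 + 16912.50 = 28879.00.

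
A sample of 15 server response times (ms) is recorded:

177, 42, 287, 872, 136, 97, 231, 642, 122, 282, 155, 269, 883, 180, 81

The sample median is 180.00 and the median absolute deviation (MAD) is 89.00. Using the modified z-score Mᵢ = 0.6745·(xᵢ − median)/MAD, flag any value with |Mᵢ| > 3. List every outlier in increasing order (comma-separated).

|Mᵢ| > 3 ⇔ |xᵢ − 180.00| > 3·89.00/0.6745 = 395.85.
So outliers lie outside [-215.85, 575.85].
642: M = 3.50 → outlier.
872: M = 5.24 → outlier.
883: M = 5.33 → outlier.

642, 872, 883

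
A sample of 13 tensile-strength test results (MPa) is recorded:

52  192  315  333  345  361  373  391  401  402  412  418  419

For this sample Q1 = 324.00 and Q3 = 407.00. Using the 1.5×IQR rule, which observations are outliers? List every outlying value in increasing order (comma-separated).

52, 192

IQR = Q3 − Q1 = 407.00 − 324.00 = 83.00.
Lower fence = Q1 − 1.5·IQR = 324.00 − 124.50 = 199.50.
Upper fence = Q3 + 1.5·IQR = 407.00 + 124.50 = 531.50.
52 < 199.50 → outlier.
192 < 199.50 → outlier.
All remaining values lie within [199.50, 531.50].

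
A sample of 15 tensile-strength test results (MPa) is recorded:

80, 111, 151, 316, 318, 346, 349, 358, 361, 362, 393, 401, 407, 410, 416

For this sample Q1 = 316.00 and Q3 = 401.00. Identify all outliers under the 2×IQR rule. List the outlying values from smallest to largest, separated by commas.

80, 111

IQR = Q3 − Q1 = 401.00 − 316.00 = 85.00.
Lower fence = Q1 − 2·IQR = 316.00 − 170.00 = 146.00.
Upper fence = Q3 + 2·IQR = 401.00 + 170.00 = 571.00.
80 < 146.00 → outlier.
111 < 146.00 → outlier.
All remaining values lie within [146.00, 571.00].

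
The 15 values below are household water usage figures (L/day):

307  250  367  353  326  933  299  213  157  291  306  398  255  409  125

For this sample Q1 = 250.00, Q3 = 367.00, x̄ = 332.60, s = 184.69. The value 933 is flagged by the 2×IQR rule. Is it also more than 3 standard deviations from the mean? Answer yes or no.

yes

z = (933 − 332.60) / 184.69 = 3.25.
|z| = 3.25 > 3.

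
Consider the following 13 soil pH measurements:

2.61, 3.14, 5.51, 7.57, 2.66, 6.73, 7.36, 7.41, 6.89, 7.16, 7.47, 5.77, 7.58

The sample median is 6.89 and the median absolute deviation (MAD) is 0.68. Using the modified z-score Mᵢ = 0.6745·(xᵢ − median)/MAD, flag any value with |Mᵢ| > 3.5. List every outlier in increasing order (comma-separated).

2.61, 2.66, 3.14

|Mᵢ| > 3.5 ⇔ |xᵢ − 6.89| > 3.5·0.68/0.6745 = 3.53.
So outliers lie outside [3.36, 10.42].
2.61: M = -4.25 → outlier.
2.66: M = -4.20 → outlier.
3.14: M = -3.72 → outlier.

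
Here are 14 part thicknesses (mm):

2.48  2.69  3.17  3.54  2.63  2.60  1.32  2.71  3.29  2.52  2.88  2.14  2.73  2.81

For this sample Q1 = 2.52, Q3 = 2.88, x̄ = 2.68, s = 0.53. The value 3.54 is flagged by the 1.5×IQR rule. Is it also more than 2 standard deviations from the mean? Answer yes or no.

no

z = (3.54 − 2.68) / 0.53 = 1.62.
|z| = 1.62 ≤ 2.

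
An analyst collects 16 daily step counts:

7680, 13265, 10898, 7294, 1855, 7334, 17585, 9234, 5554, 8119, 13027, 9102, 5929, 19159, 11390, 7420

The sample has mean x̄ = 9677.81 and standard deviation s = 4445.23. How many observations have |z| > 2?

Cutoffs: x̄ ± 2s = [787.35, 18568.27].
Outside the cutoffs: 19159.

1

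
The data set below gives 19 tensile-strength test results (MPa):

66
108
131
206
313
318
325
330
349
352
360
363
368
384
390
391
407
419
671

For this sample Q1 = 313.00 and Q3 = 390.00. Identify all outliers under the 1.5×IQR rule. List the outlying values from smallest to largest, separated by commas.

IQR = Q3 − Q1 = 390.00 − 313.00 = 77.00.
Lower fence = Q1 − 1.5·IQR = 313.00 − 115.50 = 197.50.
Upper fence = Q3 + 1.5·IQR = 390.00 + 115.50 = 505.50.
66 < 197.50 → outlier.
108 < 197.50 → outlier.
131 < 197.50 → outlier.
671 > 505.50 → outlier.
All remaining values lie within [197.50, 505.50].

66, 108, 131, 671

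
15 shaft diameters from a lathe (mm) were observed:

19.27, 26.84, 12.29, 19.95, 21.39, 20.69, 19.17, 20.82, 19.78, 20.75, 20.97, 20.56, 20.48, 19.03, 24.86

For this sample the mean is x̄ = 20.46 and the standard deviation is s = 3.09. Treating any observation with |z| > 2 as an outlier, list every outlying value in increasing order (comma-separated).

12.29, 26.84

Cutoffs at x̄ ± 2s: 20.46 ± 2·3.09 = [14.28, 26.64].
12.29: z = -2.64, |z| > 2 → outlier.
26.84: z = 2.06, |z| > 2 → outlier.
Every other value lies within [14.28, 26.64].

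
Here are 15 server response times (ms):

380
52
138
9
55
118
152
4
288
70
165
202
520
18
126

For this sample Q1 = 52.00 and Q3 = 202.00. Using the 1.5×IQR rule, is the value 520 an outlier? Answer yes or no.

IQR = Q3 − Q1 = 202.00 − 52.00 = 150.00.
Lower fence = Q1 − 1.5·IQR = 52.00 − 225.00 = -173.00.
Upper fence = Q3 + 1.5·IQR = 202.00 + 225.00 = 427.00.
520 lies above the upper fence.

yes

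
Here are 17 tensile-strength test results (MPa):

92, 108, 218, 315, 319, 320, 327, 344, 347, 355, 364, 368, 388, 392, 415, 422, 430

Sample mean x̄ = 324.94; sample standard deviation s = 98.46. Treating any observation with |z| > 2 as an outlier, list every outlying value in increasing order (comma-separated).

92, 108

Cutoffs at x̄ ± 2s: 324.94 ± 2·98.46 = [128.02, 521.86].
92: z = -2.37, |z| > 2 → outlier.
108: z = -2.20, |z| > 2 → outlier.
Every other value lies within [128.02, 521.86].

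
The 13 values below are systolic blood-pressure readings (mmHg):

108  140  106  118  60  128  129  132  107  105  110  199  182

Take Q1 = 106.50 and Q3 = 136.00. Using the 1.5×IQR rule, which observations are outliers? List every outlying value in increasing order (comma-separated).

60, 182, 199

IQR = Q3 − Q1 = 136.00 − 106.50 = 29.50.
Lower fence = Q1 − 1.5·IQR = 106.50 − 44.25 = 62.25.
Upper fence = Q3 + 1.5·IQR = 136.00 + 44.25 = 180.25.
60 < 62.25 → outlier.
182 > 180.25 → outlier.
199 > 180.25 → outlier.
All remaining values lie within [62.25, 180.25].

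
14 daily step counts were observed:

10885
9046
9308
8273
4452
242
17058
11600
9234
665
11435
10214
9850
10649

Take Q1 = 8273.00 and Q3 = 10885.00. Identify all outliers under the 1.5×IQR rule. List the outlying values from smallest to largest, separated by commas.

IQR = Q3 − Q1 = 10885.00 − 8273.00 = 2612.00.
Lower fence = Q1 − 1.5·IQR = 8273.00 − 3918.00 = 4355.00.
Upper fence = Q3 + 1.5·IQR = 10885.00 + 3918.00 = 14803.00.
242 < 4355.00 → outlier.
665 < 4355.00 → outlier.
17058 > 14803.00 → outlier.
All remaining values lie within [4355.00, 14803.00].

242, 665, 17058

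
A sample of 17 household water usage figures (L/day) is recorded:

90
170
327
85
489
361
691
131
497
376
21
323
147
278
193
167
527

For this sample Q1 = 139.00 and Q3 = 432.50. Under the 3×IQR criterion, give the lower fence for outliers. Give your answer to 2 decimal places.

-741.50

IQR = Q3 − Q1 = 432.50 − 139.00 = 293.50.
Lower fence = Q1 − 3·IQR = 139.00 − 880.50 = -741.50.
Upper fence = Q3 + 3·IQR = 432.50 + 880.50 = 1313.00.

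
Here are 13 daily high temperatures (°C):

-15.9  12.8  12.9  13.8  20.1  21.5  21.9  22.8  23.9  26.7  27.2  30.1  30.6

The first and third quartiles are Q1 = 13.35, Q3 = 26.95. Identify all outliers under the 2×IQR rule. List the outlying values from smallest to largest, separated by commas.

IQR = Q3 − Q1 = 26.95 − 13.35 = 13.60.
Lower fence = Q1 − 2·IQR = 13.35 − 27.20 = -13.85.
Upper fence = Q3 + 2·IQR = 26.95 + 27.20 = 54.15.
-15.9 < -13.85 → outlier.
All remaining values lie within [-13.85, 54.15].

-15.9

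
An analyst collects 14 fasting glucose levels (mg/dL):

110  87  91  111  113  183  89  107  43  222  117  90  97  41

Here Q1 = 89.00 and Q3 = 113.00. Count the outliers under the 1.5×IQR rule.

IQR = 24.00; fences at 89.00 − 36.00 = 53.00 and 113.00 + 36.00 = 149.00.
Outside the cutoffs: 41, 43, 183, 222.

4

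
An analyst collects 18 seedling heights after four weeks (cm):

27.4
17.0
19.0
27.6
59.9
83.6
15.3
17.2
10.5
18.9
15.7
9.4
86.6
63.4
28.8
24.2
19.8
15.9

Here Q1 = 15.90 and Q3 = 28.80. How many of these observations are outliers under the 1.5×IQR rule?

IQR = 12.90; fences at 15.90 − 19.35 = -3.45 and 28.80 + 19.35 = 48.15.
Outside the cutoffs: 59.9, 63.4, 83.6, 86.6.

4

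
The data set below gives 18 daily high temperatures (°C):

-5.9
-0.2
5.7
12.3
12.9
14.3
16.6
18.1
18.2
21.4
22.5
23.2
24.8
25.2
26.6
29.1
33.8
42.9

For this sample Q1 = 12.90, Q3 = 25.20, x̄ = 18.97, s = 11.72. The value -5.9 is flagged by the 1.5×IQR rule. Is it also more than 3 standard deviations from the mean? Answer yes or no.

z = (-5.9 − 18.97) / 11.72 = -2.12.
|z| = 2.12 ≤ 3.

no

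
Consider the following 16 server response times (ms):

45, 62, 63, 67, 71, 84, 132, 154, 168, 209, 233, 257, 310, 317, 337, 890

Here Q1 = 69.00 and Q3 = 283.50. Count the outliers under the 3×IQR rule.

0

IQR = 214.50; fences at 69.00 − 643.50 = -574.50 and 283.50 + 643.50 = 927.00.
Every value lies within the cutoffs.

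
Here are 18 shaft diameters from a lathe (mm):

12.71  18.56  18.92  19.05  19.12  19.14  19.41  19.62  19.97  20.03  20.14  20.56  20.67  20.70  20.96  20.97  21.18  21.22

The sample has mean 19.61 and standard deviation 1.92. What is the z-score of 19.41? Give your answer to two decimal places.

-0.10

z = (19.41 − 19.61) / 1.92 = -0.10.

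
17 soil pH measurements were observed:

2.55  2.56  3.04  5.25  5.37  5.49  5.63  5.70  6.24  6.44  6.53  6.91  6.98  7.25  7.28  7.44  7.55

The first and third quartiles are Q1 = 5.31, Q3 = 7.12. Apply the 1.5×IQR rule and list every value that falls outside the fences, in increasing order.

2.55, 2.56

IQR = Q3 − Q1 = 7.12 − 5.31 = 1.81.
Lower fence = Q1 − 1.5·IQR = 5.31 − 2.715 = 2.595.
Upper fence = Q3 + 1.5·IQR = 7.12 + 2.715 = 9.835.
2.55 < 2.595 → outlier.
2.56 < 2.595 → outlier.
All remaining values lie within [2.595, 9.835].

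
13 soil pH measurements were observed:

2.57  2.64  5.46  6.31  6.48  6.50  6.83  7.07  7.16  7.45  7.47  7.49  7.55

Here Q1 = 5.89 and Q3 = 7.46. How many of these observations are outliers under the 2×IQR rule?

2

IQR = 1.57; fences at 5.89 − 3.14 = 2.75 and 7.46 + 3.14 = 10.60.
Outside the cutoffs: 2.57, 2.64.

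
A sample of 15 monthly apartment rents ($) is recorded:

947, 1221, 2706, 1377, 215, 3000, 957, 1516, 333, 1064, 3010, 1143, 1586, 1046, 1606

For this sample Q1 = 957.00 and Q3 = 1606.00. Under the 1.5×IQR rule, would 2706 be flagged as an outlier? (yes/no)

IQR = Q3 − Q1 = 1606.00 − 957.00 = 649.00.
Lower fence = Q1 − 1.5·IQR = 957.00 − 973.50 = -16.50.
Upper fence = Q3 + 1.5·IQR = 1606.00 + 973.50 = 2579.50.
2706 lies above the upper fence.

yes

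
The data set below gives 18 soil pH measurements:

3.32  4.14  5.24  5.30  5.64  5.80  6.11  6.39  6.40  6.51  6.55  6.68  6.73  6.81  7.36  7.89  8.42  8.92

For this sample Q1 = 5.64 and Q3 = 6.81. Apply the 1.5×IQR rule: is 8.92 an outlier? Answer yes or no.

IQR = Q3 − Q1 = 6.81 − 5.64 = 1.17.
Lower fence = Q1 − 1.5·IQR = 5.64 − 1.755 = 3.885.
Upper fence = Q3 + 1.5·IQR = 6.81 + 1.755 = 8.565.
8.92 lies above the upper fence.

yes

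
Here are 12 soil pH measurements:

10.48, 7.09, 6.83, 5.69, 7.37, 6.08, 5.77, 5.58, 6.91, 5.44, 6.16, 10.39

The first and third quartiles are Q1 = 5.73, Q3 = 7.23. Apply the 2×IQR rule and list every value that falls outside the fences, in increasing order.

10.39, 10.48

IQR = Q3 − Q1 = 7.23 − 5.73 = 1.50.
Lower fence = Q1 − 2·IQR = 5.73 − 3.00 = 2.73.
Upper fence = Q3 + 2·IQR = 7.23 + 3.00 = 10.23.
10.39 > 10.23 → outlier.
10.48 > 10.23 → outlier.
All remaining values lie within [2.73, 10.23].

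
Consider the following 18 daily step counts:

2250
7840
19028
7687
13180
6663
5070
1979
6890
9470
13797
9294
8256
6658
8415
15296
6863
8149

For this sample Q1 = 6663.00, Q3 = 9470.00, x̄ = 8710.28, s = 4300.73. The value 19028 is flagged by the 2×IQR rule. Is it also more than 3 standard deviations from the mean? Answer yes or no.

z = (19028 − 8710.28) / 4300.73 = 2.40.
|z| = 2.40 ≤ 3.

no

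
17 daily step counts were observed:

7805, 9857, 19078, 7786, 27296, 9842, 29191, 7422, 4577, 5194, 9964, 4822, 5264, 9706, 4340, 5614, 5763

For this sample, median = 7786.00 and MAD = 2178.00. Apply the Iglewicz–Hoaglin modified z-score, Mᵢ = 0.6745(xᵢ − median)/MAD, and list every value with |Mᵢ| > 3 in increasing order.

19078, 27296, 29191

|Mᵢ| > 3 ⇔ |xᵢ − 7786.00| > 3·2178.00/0.6745 = 9687.18.
So outliers lie outside [-1901.18, 17473.18].
19078: M = 3.50 → outlier.
27296: M = 6.04 → outlier.
29191: M = 6.63 → outlier.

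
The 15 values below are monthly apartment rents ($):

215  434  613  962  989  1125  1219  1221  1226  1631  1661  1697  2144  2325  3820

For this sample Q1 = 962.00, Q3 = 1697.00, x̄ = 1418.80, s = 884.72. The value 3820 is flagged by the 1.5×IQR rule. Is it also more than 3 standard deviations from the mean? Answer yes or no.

z = (3820 − 1418.80) / 884.72 = 2.71.
|z| = 2.71 ≤ 3.

no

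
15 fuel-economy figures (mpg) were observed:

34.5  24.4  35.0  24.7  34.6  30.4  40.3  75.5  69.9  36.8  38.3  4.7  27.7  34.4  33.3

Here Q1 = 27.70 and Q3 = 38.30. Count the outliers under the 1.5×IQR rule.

3

IQR = 10.60; fences at 27.70 − 15.90 = 11.80 and 38.30 + 15.90 = 54.20.
Outside the cutoffs: 4.7, 69.9, 75.5.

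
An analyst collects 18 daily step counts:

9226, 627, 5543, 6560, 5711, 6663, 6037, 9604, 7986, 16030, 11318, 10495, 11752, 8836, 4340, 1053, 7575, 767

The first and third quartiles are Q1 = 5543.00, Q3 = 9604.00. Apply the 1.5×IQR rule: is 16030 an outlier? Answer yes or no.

yes

IQR = Q3 − Q1 = 9604.00 − 5543.00 = 4061.00.
Lower fence = Q1 − 1.5·IQR = 5543.00 − 6091.50 = -548.50.
Upper fence = Q3 + 1.5·IQR = 9604.00 + 6091.50 = 15695.50.
16030 lies above the upper fence.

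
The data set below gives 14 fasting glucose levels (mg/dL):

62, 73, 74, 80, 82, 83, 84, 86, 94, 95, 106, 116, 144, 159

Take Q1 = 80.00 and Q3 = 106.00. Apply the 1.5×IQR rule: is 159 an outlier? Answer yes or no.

IQR = Q3 − Q1 = 106.00 − 80.00 = 26.00.
Lower fence = Q1 − 1.5·IQR = 80.00 − 39.00 = 41.00.
Upper fence = Q3 + 1.5·IQR = 106.00 + 39.00 = 145.00.
159 lies above the upper fence.

yes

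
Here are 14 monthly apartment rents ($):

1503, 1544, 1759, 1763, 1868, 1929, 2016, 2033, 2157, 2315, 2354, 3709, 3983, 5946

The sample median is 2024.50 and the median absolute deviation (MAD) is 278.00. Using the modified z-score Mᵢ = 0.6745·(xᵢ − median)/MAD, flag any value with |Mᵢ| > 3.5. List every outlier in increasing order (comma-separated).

3709, 3983, 5946

|Mᵢ| > 3.5 ⇔ |xᵢ − 2024.50| > 3.5·278.00/0.6745 = 1442.55.
So outliers lie outside [581.95, 3467.05].
3709: M = 4.09 → outlier.
3983: M = 4.75 → outlier.
5946: M = 9.51 → outlier.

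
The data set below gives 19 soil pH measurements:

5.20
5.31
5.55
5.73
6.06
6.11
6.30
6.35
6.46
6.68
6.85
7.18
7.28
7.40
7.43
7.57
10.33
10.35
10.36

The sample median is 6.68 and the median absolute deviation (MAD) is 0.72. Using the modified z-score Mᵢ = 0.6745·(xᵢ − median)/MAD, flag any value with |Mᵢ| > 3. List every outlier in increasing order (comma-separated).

|Mᵢ| > 3 ⇔ |xᵢ − 6.68| > 3·0.72/0.6745 = 3.20.
So outliers lie outside [3.48, 9.88].
10.33: M = 3.42 → outlier.
10.35: M = 3.44 → outlier.
10.36: M = 3.45 → outlier.

10.33, 10.35, 10.36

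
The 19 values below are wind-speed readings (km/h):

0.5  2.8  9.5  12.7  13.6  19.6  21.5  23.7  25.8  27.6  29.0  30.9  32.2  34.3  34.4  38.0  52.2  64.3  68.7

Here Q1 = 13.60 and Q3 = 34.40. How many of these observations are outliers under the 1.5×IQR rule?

IQR = 20.80; fences at 13.60 − 31.20 = -17.60 and 34.40 + 31.20 = 65.60.
Outside the cutoffs: 68.7.

1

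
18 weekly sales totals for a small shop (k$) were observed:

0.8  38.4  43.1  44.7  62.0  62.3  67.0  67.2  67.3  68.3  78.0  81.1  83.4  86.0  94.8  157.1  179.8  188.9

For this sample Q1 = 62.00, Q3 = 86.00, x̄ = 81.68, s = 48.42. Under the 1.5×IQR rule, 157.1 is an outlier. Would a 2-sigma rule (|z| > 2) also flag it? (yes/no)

z = (157.1 − 81.68) / 48.42 = 1.56.
|z| = 1.56 ≤ 2.

no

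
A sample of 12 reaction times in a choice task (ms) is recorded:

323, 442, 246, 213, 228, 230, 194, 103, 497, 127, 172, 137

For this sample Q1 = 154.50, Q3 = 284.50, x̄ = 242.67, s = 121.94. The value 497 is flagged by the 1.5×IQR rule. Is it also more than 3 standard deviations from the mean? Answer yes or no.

no

z = (497 − 242.67) / 121.94 = 2.09.
|z| = 2.09 ≤ 3.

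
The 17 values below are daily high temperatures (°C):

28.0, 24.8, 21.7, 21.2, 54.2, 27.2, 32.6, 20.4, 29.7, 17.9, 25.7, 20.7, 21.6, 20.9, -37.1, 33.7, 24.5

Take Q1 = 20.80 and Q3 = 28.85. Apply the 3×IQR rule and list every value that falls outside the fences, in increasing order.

-37.1, 54.2

IQR = Q3 − Q1 = 28.85 − 20.80 = 8.05.
Lower fence = Q1 − 3·IQR = 20.80 − 24.15 = -3.35.
Upper fence = Q3 + 3·IQR = 28.85 + 24.15 = 53.00.
-37.1 < -3.35 → outlier.
54.2 > 53.00 → outlier.
All remaining values lie within [-3.35, 53.00].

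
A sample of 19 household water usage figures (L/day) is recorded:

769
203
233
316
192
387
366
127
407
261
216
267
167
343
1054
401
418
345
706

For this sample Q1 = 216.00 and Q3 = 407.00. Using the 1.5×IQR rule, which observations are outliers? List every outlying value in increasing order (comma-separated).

706, 769, 1054

IQR = Q3 − Q1 = 407.00 − 216.00 = 191.00.
Lower fence = Q1 − 1.5·IQR = 216.00 − 286.50 = -70.50.
Upper fence = Q3 + 1.5·IQR = 407.00 + 286.50 = 693.50.
706 > 693.50 → outlier.
769 > 693.50 → outlier.
1054 > 693.50 → outlier.
All remaining values lie within [-70.50, 693.50].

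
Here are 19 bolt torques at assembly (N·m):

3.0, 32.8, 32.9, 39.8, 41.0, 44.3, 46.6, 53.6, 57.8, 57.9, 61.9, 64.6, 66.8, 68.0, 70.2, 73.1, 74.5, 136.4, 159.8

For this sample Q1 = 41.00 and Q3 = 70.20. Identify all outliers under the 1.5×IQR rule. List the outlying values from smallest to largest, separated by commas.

IQR = Q3 − Q1 = 70.20 − 41.00 = 29.20.
Lower fence = Q1 − 1.5·IQR = 41.00 − 43.80 = -2.80.
Upper fence = Q3 + 1.5·IQR = 70.20 + 43.80 = 114.00.
136.4 > 114.00 → outlier.
159.8 > 114.00 → outlier.
All remaining values lie within [-2.80, 114.00].

136.4, 159.8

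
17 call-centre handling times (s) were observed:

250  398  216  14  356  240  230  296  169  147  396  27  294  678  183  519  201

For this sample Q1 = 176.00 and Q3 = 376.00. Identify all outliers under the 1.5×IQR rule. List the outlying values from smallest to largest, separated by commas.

IQR = Q3 − Q1 = 376.00 − 176.00 = 200.00.
Lower fence = Q1 − 1.5·IQR = 176.00 − 300.00 = -124.00.
Upper fence = Q3 + 1.5·IQR = 376.00 + 300.00 = 676.00.
678 > 676.00 → outlier.
All remaining values lie within [-124.00, 676.00].

678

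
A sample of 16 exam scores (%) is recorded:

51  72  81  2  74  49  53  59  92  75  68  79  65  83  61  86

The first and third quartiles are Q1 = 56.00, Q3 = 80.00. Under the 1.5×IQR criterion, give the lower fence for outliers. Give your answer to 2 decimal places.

20.00

IQR = Q3 − Q1 = 80.00 − 56.00 = 24.00.
Lower fence = Q1 − 1.5·IQR = 56.00 − 36.00 = 20.00.
Upper fence = Q3 + 1.5·IQR = 80.00 + 36.00 = 116.00.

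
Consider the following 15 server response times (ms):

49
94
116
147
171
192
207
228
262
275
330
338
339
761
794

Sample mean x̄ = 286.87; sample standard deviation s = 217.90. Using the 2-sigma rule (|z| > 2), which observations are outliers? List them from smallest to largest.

761, 794

Cutoffs at x̄ ± 2s: 286.87 ± 2·217.90 = [-148.93, 722.67].
761: z = 2.18, |z| > 2 → outlier.
794: z = 2.33, |z| > 2 → outlier.
Every other value lies within [-148.93, 722.67].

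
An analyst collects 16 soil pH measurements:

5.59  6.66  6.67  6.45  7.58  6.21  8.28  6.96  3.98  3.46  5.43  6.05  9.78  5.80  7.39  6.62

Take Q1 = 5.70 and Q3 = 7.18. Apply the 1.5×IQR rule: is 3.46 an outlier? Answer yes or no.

yes

IQR = Q3 − Q1 = 7.18 − 5.70 = 1.48.
Lower fence = Q1 − 1.5·IQR = 5.70 − 2.22 = 3.48.
Upper fence = Q3 + 1.5·IQR = 7.18 + 2.22 = 9.40.
3.46 lies below the lower fence.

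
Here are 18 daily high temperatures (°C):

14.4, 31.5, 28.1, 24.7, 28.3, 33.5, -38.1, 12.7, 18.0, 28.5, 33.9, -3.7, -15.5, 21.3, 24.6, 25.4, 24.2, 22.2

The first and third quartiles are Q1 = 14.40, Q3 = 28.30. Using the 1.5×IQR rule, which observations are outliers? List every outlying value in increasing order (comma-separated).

-38.1, -15.5

IQR = Q3 − Q1 = 28.30 − 14.40 = 13.90.
Lower fence = Q1 − 1.5·IQR = 14.40 − 20.85 = -6.45.
Upper fence = Q3 + 1.5·IQR = 28.30 + 20.85 = 49.15.
-38.1 < -6.45 → outlier.
-15.5 < -6.45 → outlier.
All remaining values lie within [-6.45, 49.15].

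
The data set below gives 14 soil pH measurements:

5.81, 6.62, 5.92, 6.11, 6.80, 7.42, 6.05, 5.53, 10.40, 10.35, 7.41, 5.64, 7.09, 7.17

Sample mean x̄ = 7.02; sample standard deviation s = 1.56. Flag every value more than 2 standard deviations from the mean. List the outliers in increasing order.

Cutoffs at x̄ ± 2s: 7.02 ± 2·1.56 = [3.90, 10.14].
10.35: z = 2.13, |z| > 2 → outlier.
10.40: z = 2.17, |z| > 2 → outlier.
Every other value lies within [3.90, 10.14].

10.35, 10.40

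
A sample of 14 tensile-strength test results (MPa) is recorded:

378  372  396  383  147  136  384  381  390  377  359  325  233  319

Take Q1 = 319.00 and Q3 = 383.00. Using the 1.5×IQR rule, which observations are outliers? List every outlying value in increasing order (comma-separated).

IQR = Q3 − Q1 = 383.00 − 319.00 = 64.00.
Lower fence = Q1 − 1.5·IQR = 319.00 − 96.00 = 223.00.
Upper fence = Q3 + 1.5·IQR = 383.00 + 96.00 = 479.00.
136 < 223.00 → outlier.
147 < 223.00 → outlier.
All remaining values lie within [223.00, 479.00].

136, 147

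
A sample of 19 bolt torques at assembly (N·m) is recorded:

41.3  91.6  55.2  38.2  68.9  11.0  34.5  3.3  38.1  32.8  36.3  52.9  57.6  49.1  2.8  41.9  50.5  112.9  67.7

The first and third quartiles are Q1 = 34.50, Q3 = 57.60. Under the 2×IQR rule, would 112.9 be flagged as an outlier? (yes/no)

yes

IQR = Q3 − Q1 = 57.60 − 34.50 = 23.10.
Lower fence = Q1 − 2·IQR = 34.50 − 46.20 = -11.70.
Upper fence = Q3 + 2·IQR = 57.60 + 46.20 = 103.80.
112.9 lies above the upper fence.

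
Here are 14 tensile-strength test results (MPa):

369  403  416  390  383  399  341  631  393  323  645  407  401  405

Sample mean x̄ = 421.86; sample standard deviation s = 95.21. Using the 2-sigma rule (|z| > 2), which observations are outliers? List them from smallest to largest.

Cutoffs at x̄ ± 2s: 421.86 ± 2·95.21 = [231.44, 612.28].
631: z = 2.20, |z| > 2 → outlier.
645: z = 2.34, |z| > 2 → outlier.
Every other value lies within [231.44, 612.28].

631, 645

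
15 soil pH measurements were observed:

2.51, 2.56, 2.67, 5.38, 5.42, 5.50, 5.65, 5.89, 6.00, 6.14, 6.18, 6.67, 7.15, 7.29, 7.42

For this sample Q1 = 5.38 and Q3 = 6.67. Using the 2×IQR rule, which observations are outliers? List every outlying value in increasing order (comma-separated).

2.51, 2.56, 2.67

IQR = Q3 − Q1 = 6.67 − 5.38 = 1.29.
Lower fence = Q1 − 2·IQR = 5.38 − 2.58 = 2.80.
Upper fence = Q3 + 2·IQR = 6.67 + 2.58 = 9.25.
2.51 < 2.80 → outlier.
2.56 < 2.80 → outlier.
2.67 < 2.80 → outlier.
All remaining values lie within [2.80, 9.25].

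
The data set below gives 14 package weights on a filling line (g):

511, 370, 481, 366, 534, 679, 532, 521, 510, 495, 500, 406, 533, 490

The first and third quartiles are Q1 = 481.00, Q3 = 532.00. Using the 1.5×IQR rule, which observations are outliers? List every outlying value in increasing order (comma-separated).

IQR = Q3 − Q1 = 532.00 − 481.00 = 51.00.
Lower fence = Q1 − 1.5·IQR = 481.00 − 76.50 = 404.50.
Upper fence = Q3 + 1.5·IQR = 532.00 + 76.50 = 608.50.
366 < 404.50 → outlier.
370 < 404.50 → outlier.
679 > 608.50 → outlier.
All remaining values lie within [404.50, 608.50].

366, 370, 679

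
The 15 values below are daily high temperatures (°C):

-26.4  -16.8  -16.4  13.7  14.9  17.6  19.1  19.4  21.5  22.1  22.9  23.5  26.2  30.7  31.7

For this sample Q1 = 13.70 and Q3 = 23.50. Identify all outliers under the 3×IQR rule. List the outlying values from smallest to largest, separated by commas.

IQR = Q3 − Q1 = 23.50 − 13.70 = 9.80.
Lower fence = Q1 − 3·IQR = 13.70 − 29.40 = -15.70.
Upper fence = Q3 + 3·IQR = 23.50 + 29.40 = 52.90.
-26.4 < -15.70 → outlier.
-16.8 < -15.70 → outlier.
-16.4 < -15.70 → outlier.
All remaining values lie within [-15.70, 52.90].

-26.4, -16.8, -16.4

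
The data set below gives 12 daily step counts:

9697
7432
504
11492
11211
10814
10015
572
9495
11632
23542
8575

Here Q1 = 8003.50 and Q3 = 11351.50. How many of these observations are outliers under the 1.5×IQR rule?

IQR = 3348.00; fences at 8003.50 − 5022.00 = 2981.50 and 11351.50 + 5022.00 = 16373.50.
Outside the cutoffs: 504, 572, 23542.

3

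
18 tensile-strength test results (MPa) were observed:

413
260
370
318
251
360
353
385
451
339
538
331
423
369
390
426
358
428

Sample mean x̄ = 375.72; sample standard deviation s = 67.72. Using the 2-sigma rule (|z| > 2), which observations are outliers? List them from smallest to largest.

538

Cutoffs at x̄ ± 2s: 375.72 ± 2·67.72 = [240.28, 511.16].
538: z = 2.40, |z| > 2 → outlier.
Every other value lies within [240.28, 511.16].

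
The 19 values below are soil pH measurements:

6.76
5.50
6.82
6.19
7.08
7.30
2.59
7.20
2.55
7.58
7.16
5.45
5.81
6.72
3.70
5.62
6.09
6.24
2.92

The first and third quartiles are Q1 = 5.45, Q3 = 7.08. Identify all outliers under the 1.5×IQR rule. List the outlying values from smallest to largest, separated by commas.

IQR = Q3 − Q1 = 7.08 − 5.45 = 1.63.
Lower fence = Q1 − 1.5·IQR = 5.45 − 2.445 = 3.005.
Upper fence = Q3 + 1.5·IQR = 7.08 + 2.445 = 9.525.
2.55 < 3.005 → outlier.
2.59 < 3.005 → outlier.
2.92 < 3.005 → outlier.
All remaining values lie within [3.005, 9.525].

2.55, 2.59, 2.92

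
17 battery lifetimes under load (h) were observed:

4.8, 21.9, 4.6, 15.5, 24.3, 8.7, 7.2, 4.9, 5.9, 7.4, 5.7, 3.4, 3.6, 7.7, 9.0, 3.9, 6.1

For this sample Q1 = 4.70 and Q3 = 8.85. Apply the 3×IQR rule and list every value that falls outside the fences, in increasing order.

21.9, 24.3

IQR = Q3 − Q1 = 8.85 − 4.70 = 4.15.
Lower fence = Q1 − 3·IQR = 4.70 − 12.45 = -7.75.
Upper fence = Q3 + 3·IQR = 8.85 + 12.45 = 21.30.
21.9 > 21.30 → outlier.
24.3 > 21.30 → outlier.
All remaining values lie within [-7.75, 21.30].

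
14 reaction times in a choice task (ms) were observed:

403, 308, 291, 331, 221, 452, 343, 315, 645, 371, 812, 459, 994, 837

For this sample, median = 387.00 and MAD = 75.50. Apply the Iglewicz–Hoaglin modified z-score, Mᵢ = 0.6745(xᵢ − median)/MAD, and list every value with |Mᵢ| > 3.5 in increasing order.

812, 837, 994

|Mᵢ| > 3.5 ⇔ |xᵢ − 387.00| > 3.5·75.50/0.6745 = 391.77.
So outliers lie outside [-4.77, 778.77].
812: M = 3.80 → outlier.
837: M = 4.02 → outlier.
994: M = 5.42 → outlier.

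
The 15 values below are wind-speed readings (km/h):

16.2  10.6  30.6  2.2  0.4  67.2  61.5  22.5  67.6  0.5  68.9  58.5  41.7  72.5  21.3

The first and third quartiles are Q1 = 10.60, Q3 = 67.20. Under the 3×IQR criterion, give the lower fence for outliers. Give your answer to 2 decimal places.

-159.20

IQR = Q3 − Q1 = 67.20 − 10.60 = 56.60.
Lower fence = Q1 − 3·IQR = 10.60 − 169.80 = -159.20.
Upper fence = Q3 + 3·IQR = 67.20 + 169.80 = 237.00.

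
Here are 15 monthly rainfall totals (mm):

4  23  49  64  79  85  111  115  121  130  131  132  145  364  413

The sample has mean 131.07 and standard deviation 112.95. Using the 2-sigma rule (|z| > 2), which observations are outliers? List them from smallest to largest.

364, 413

Cutoffs at x̄ ± 2s: 131.07 ± 2·112.95 = [-94.83, 356.97].
364: z = 2.06, |z| > 2 → outlier.
413: z = 2.50, |z| > 2 → outlier.
Every other value lies within [-94.83, 356.97].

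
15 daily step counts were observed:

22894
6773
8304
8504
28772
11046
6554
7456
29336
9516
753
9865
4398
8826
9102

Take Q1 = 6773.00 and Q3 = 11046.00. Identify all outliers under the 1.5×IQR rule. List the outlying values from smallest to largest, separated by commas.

22894, 28772, 29336

IQR = Q3 − Q1 = 11046.00 − 6773.00 = 4273.00.
Lower fence = Q1 − 1.5·IQR = 6773.00 − 6409.50 = 363.50.
Upper fence = Q3 + 1.5·IQR = 11046.00 + 6409.50 = 17455.50.
22894 > 17455.50 → outlier.
28772 > 17455.50 → outlier.
29336 > 17455.50 → outlier.
All remaining values lie within [363.50, 17455.50].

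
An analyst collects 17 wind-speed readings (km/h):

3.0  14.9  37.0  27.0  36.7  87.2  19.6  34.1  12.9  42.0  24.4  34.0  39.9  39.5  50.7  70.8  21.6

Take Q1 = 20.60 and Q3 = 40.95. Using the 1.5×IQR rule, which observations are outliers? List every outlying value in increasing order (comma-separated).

IQR = Q3 − Q1 = 40.95 − 20.60 = 20.35.
Lower fence = Q1 − 1.5·IQR = 20.60 − 30.525 = -9.925.
Upper fence = Q3 + 1.5·IQR = 40.95 + 30.525 = 71.475.
87.2 > 71.475 → outlier.
All remaining values lie within [-9.925, 71.475].

87.2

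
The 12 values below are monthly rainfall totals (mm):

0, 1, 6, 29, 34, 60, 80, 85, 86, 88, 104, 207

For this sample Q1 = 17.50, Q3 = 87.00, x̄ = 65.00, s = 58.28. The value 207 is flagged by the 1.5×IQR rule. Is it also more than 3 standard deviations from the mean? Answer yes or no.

z = (207 − 65.00) / 58.28 = 2.44.
|z| = 2.44 ≤ 3.

no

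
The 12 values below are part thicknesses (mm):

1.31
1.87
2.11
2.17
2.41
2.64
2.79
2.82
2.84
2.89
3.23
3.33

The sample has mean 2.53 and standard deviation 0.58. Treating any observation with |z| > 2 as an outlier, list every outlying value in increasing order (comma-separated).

1.31

Cutoffs at x̄ ± 2s: 2.53 ± 2·0.58 = [1.37, 3.69].
1.31: z = -2.10, |z| > 2 → outlier.
Every other value lies within [1.37, 3.69].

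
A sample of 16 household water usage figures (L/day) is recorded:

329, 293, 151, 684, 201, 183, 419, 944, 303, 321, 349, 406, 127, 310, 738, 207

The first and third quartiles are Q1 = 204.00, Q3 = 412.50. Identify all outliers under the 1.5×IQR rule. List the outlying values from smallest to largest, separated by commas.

738, 944

IQR = Q3 − Q1 = 412.50 − 204.00 = 208.50.
Lower fence = Q1 − 1.5·IQR = 204.00 − 312.75 = -108.75.
Upper fence = Q3 + 1.5·IQR = 412.50 + 312.75 = 725.25.
738 > 725.25 → outlier.
944 > 725.25 → outlier.
All remaining values lie within [-108.75, 725.25].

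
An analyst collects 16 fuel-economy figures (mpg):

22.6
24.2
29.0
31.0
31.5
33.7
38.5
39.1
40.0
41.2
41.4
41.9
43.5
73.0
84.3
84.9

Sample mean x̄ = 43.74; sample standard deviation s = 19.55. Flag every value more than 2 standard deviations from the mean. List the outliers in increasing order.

84.3, 84.9

Cutoffs at x̄ ± 2s: 43.74 ± 2·19.55 = [4.64, 82.84].
84.3: z = 2.07, |z| > 2 → outlier.
84.9: z = 2.11, |z| > 2 → outlier.
Every other value lies within [4.64, 82.84].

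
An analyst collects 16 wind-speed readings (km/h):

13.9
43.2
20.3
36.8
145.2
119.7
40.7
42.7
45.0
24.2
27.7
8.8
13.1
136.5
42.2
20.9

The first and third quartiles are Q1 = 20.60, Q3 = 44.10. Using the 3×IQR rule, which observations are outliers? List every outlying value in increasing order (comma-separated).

119.7, 136.5, 145.2

IQR = Q3 − Q1 = 44.10 − 20.60 = 23.50.
Lower fence = Q1 − 3·IQR = 20.60 − 70.50 = -49.90.
Upper fence = Q3 + 3·IQR = 44.10 + 70.50 = 114.60.
119.7 > 114.60 → outlier.
136.5 > 114.60 → outlier.
145.2 > 114.60 → outlier.
All remaining values lie within [-49.90, 114.60].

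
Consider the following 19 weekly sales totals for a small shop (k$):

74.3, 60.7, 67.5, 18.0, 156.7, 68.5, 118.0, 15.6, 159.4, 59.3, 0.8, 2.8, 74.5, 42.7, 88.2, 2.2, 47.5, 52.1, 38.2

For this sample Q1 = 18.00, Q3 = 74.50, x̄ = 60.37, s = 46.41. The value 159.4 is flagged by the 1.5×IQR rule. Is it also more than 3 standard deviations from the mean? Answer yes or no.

no

z = (159.4 − 60.37) / 46.41 = 2.13.
|z| = 2.13 ≤ 3.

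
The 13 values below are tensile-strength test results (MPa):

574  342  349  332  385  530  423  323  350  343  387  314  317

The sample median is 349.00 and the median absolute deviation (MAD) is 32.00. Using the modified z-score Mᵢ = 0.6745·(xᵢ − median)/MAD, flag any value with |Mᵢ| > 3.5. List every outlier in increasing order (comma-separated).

530, 574

|Mᵢ| > 3.5 ⇔ |xᵢ − 349.00| > 3.5·32.00/0.6745 = 166.05.
So outliers lie outside [182.95, 515.05].
530: M = 3.82 → outlier.
574: M = 4.74 → outlier.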